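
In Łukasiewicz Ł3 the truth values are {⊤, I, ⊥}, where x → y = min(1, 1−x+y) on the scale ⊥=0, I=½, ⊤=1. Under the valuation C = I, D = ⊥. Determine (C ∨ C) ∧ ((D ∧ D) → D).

C ∨ C = I ∨ I = I
D ∧ D = ⊥ ∧ ⊥ = ⊥
(D ∧ D) → D = ⊥ → ⊥ = ⊤
(C ∨ C) ∧ ((D ∧ D) → D) = I ∧ ⊤ = I

I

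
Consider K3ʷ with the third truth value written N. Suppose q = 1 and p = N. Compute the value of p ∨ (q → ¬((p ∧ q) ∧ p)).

N

p ∧ q = N ∧ 1 = N
(p ∧ q) ∧ p = N ∧ N = N
¬((p ∧ q) ∧ p) = ¬N = N
q → ¬((p ∧ q) ∧ p) = 1 → N = N  [any arg is the third value ⇒ result is the third value]
p ∨ (q → ¬((p ∧ q) ∧ p)) = N ∨ N = N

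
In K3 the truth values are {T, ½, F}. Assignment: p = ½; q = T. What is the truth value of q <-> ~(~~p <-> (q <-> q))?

~p = ~½ = ½
~~p = ~½ = ½
q <-> q = T <-> T = T
~~p <-> (q <-> q) = ½ <-> T = ½
~(~~p <-> (q <-> q)) = ~½ = ½
q <-> ~(~~p <-> (q <-> q)) = T <-> ½ = ½

½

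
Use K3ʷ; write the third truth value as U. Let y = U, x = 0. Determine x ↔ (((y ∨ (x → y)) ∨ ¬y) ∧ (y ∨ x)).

U

x → y = 0 → U = U  [any arg is the third value ⇒ result is the third value]
y ∨ (x → y) = U ∨ U = U
¬y = ¬U = U
(y ∨ (x → y)) ∨ ¬y = U ∨ U = U
y ∨ x = U ∨ 0 = U
((y ∨ (x → y)) ∨ ¬y) ∧ (y ∨ x) = U ∧ U = U
x ↔ (((y ∨ (x → y)) ∨ ¬y) ∧ (y ∨ x)) = 0 ↔ U = U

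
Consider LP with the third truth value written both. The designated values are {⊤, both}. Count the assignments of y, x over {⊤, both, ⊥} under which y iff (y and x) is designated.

8

Of the 9 assignments, 8 give a value in {⊤, both}.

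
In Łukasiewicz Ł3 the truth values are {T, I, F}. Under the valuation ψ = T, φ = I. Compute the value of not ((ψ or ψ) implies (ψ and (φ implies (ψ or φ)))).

ψ or ψ = T or T = T
ψ or φ = T or I = T
φ implies (ψ or φ) = I implies T = T  [min(1, 1−½+1)]
ψ and (φ implies (ψ or φ)) = T and T = T
(ψ or ψ) implies (ψ and (φ implies (ψ or φ))) = T implies T = T
not ((ψ or ψ) implies (ψ and (φ implies (ψ or φ)))) = not T = F

F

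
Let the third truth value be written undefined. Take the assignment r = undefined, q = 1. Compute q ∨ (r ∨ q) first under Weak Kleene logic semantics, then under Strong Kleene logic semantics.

undefined; 1

In Weak Kleene logic: r ∨ q = undefined ∨ 1 = undefined
q ∨ (r ∨ q) = 1 ∨ undefined = undefined
In Strong Kleene logic: r ∨ q = undefined ∨ 1 = 1
q ∨ (r ∨ q) = 1 ∨ 1 = 1
They differ because Weak Kleene logic and Strong Kleene logic treat undefined differently under the binary connectives.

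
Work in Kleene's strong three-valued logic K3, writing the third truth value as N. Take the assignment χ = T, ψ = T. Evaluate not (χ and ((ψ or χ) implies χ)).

ψ or χ = T or T = T
(ψ or χ) implies χ = T implies T = T
χ and ((ψ or χ) implies χ) = T and T = T
not (χ and ((ψ or χ) implies χ)) = not T = F

F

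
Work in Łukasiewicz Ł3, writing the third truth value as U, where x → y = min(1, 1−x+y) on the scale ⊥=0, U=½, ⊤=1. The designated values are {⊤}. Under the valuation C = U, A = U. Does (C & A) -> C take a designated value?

C & A = U & U = U
(C & A) -> C = U -> U = ⊤  [min(1, 1−½+½)]
⊤ ∈ {⊤}.

Yes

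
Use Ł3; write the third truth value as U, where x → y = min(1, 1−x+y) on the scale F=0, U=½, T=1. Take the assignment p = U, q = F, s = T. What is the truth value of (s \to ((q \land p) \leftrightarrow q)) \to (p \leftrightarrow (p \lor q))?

T

q \land p = F \land U = F
(q \land p) \leftrightarrow q = F \leftrightarrow F = T
s \to ((q \land p) \leftrightarrow q) = T \to T = T
p \lor q = U \lor F = U
p \leftrightarrow (p \lor q) = U \leftrightarrow U = T  [1 − |½−½|]
(s \to ((q \land p) \leftrightarrow q)) \to (p \leftrightarrow (p \lor q)) = T \to T = T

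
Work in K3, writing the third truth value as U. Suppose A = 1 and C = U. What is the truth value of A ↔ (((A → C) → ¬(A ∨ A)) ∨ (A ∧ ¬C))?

U

A → C = 1 → U = U
A ∨ A = 1 ∨ 1 = 1
¬(A ∨ A) = ¬1 = 0
(A → C) → ¬(A ∨ A) = U → 0 = U
¬C = ¬U = U
A ∧ ¬C = 1 ∧ U = U
((A → C) → ¬(A ∨ A)) ∨ (A ∧ ¬C) = U ∨ U = U
A ↔ (((A → C) → ¬(A ∨ A)) ∨ (A ∧ ¬C)) = 1 ↔ U = U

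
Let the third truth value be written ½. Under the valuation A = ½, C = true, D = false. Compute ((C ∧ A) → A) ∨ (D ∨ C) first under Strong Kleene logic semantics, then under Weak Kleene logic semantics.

In Strong Kleene logic: C ∧ A = true ∧ ½ = ½
(C ∧ A) → A = ½ → ½ = ½  [¬½ ∨ ½]
D ∨ C = false ∨ true = true
((C ∧ A) → A) ∨ (D ∨ C) = ½ ∨ true = true
In Weak Kleene logic: C ∧ A = true ∧ ½ = ½
(C ∧ A) → A = ½ → ½ = ½  [any arg is the third value ⇒ result is the third value]
D ∨ C = false ∨ true = true
((C ∧ A) → A) ∨ (D ∨ C) = ½ ∨ true = ½
They differ because Strong Kleene logic and Weak Kleene logic treat ½ differently under the binary connectives.

true; ½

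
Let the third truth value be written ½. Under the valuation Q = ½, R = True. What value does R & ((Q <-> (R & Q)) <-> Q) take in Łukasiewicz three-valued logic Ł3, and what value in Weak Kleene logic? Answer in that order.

½; ½

In Łukasiewicz three-valued logic Ł3: R & Q = True & ½ = ½
Q <-> (R & Q) = ½ <-> ½ = True
(Q <-> (R & Q)) <-> Q = True <-> ½ = ½
R & ((Q <-> (R & Q)) <-> Q) = True & ½ = ½
In Weak Kleene logic: R & Q = True & ½ = ½
Q <-> (R & Q) = ½ <-> ½ = ½
(Q <-> (R & Q)) <-> Q = ½ <-> ½ = ½
R & ((Q <-> (R & Q)) <-> Q) = True & ½ = ½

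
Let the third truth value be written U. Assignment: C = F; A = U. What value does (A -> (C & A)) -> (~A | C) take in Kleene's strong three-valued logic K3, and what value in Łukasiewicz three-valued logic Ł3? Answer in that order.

In Kleene's strong three-valued logic K3: C & A = F & U = F
A -> (C & A) = U -> F = U  [~U | F]
~A = ~U = U
~A | C = U | F = U
(A -> (C & A)) -> (~A | C) = U -> U = U
In Łukasiewicz three-valued logic Ł3: C & A = F & U = F
A -> (C & A) = U -> F = U  [min(1, 1−½+0)]
~A = ~U = U
~A | C = U | F = U
(A -> (C & A)) -> (~A | C) = U -> U = T
They differ because Kleene's strong three-valued logic K3 and Łukasiewicz three-valued logic Ł3 treat U differently under implication.

U; T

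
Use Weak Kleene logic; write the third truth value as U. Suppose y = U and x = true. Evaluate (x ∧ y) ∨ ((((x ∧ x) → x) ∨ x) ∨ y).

U

x ∧ y = true ∧ U = U
x ∧ x = true ∧ true = true
(x ∧ x) → x = true → true = true
((x ∧ x) → x) ∨ x = true ∨ true = true
(((x ∧ x) → x) ∨ x) ∨ y = true ∨ U = U
(x ∧ y) ∨ ((((x ∧ x) → x) ∨ x) ∨ y) = U ∨ U = U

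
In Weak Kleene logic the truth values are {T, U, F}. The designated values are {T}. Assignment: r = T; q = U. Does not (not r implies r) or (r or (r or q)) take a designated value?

No

not r = not T = F
not r implies r = F implies T = T
not (not r implies r) = not T = F
r or q = T or U = U
r or (r or q) = T or U = U
not (not r implies r) or (r or (r or q)) = F or U = U
U ∉ {T}.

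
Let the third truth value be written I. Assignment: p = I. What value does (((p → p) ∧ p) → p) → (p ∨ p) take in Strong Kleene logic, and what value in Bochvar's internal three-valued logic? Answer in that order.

I; I

In Strong Kleene logic: p → p = I → I = I
(p → p) ∧ p = I ∧ I = I
((p → p) ∧ p) → p = I → I = I
p ∨ p = I ∨ I = I
(((p → p) ∧ p) → p) → (p ∨ p) = I → I = I
In Bochvar's internal three-valued logic: p → p = I → I = I
(p → p) ∧ p = I ∧ I = I
((p → p) ∧ p) → p = I → I = I
p ∨ p = I ∨ I = I
(((p → p) ∧ p) → p) → (p ∨ p) = I → I = I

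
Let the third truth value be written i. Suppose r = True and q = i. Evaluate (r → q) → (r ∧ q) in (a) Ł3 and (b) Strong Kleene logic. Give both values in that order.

In Ł3: r → q = True → i = i  [min(1, 1−1+½)]
r ∧ q = True ∧ i = i
(r → q) → (r ∧ q) = i → i = True
In Strong Kleene logic: r → q = True → i = i  [¬True ∨ i]
r ∧ q = True ∧ i = i
(r → q) → (r ∧ q) = i → i = i
They differ because Ł3 and Strong Kleene logic treat i differently under implication.

True; i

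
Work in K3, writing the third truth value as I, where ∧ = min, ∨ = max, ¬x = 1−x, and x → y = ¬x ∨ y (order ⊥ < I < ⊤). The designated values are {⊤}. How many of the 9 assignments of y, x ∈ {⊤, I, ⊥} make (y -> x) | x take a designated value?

5

Of the 9 assignments, 5 give a value in {⊤}.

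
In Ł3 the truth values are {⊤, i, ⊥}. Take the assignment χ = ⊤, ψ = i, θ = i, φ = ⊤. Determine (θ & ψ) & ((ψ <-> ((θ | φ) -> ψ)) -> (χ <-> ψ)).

i

θ & ψ = i & i = i
θ | φ = i | ⊤ = ⊤
(θ | φ) -> ψ = ⊤ -> i = i  [min(1, 1−1+½)]
ψ <-> ((θ | φ) -> ψ) = i <-> i = ⊤
χ <-> ψ = ⊤ <-> i = i
(ψ <-> ((θ | φ) -> ψ)) -> (χ <-> ψ) = ⊤ -> i = i
(θ & ψ) & ((ψ <-> ((θ | φ) -> ψ)) -> (χ <-> ψ)) = i & i = i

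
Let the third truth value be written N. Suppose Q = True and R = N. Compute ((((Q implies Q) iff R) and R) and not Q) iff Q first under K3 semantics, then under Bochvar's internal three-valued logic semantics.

False; N

In K3: Q implies Q = True implies True = True
(Q implies Q) iff R = True iff N = N
((Q implies Q) iff R) and R = N and N = N
not Q = not True = False
(((Q implies Q) iff R) and R) and not Q = N and False = False
((((Q implies Q) iff R) and R) and not Q) iff Q = False iff True = False
In Bochvar's internal three-valued logic: Q implies Q = True implies True = True
(Q implies Q) iff R = True iff N = N
((Q implies Q) iff R) and R = N and N = N
not Q = not True = False
(((Q implies Q) iff R) and R) and not Q = N and False = N
((((Q implies Q) iff R) and R) and not Q) iff Q = N iff True = N
They differ because K3 and Bochvar's internal three-valued logic treat N differently under the binary connectives.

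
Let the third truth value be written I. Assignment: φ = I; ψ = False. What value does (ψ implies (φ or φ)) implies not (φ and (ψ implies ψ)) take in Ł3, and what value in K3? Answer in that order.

I; I

In Ł3: φ or φ = I or I = I
ψ implies (φ or φ) = False implies I = True  [min(1, 1−0+½)]
ψ implies ψ = False implies False = True
φ and (ψ implies ψ) = I and True = I
not (φ and (ψ implies ψ)) = not I = I
(ψ implies (φ or φ)) implies not (φ and (ψ implies ψ)) = True implies I = I
In K3: φ or φ = I or I = I
ψ implies (φ or φ) = False implies I = True  [not False or I]
ψ implies ψ = False implies False = True
φ and (ψ implies ψ) = I and True = I
not (φ and (ψ implies ψ)) = not I = I
(ψ implies (φ or φ)) implies not (φ and (ψ implies ψ)) = True implies I = I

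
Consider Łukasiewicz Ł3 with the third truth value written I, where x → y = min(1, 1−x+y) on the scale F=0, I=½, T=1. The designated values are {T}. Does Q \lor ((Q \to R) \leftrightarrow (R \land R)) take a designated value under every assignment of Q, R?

No

Countermodel: Q=I, R=I gives I, which is not designated.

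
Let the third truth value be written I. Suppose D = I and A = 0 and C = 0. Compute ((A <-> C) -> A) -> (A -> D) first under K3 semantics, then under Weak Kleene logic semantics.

In K3: A <-> C = 0 <-> 0 = 1
(A <-> C) -> A = 1 -> 0 = 0
A -> D = 0 -> I = 1
((A <-> C) -> A) -> (A -> D) = 0 -> 1 = 1
In Weak Kleene logic: A <-> C = 0 <-> 0 = 1
(A <-> C) -> A = 1 -> 0 = 0
A -> D = 0 -> I = I  [any arg is the third value ⇒ result is the third value]
((A <-> C) -> A) -> (A -> D) = 0 -> I = I
They differ because K3 and Weak Kleene logic treat I differently under the binary connectives.

1; I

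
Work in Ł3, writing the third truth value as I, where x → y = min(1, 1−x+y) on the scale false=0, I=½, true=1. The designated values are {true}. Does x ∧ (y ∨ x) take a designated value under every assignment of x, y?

No

Countermodel: x=I, y=true gives I, which is not designated.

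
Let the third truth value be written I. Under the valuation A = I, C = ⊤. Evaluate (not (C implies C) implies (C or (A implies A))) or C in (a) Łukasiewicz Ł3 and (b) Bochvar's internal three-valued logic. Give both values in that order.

⊤; I

In Łukasiewicz Ł3: C implies C = ⊤ implies ⊤ = ⊤
not (C implies C) = not ⊤ = ⊥
A implies A = I implies I = ⊤  [min(1, 1−½+½)]
C or (A implies A) = ⊤ or ⊤ = ⊤
not (C implies C) implies (C or (A implies A)) = ⊥ implies ⊤ = ⊤
(not (C implies C) implies (C or (A implies A))) or C = ⊤ or ⊤ = ⊤
In Bochvar's internal three-valued logic: C implies C = ⊤ implies ⊤ = ⊤
not (C implies C) = not ⊤ = ⊥
A implies A = I implies I = I  [any arg is the third value ⇒ result is the third value]
C or (A implies A) = ⊤ or I = I
not (C implies C) implies (C or (A implies A)) = ⊥ implies I = I
(not (C implies C) implies (C or (A implies A))) or C = I or ⊤ = I
They differ because Łukasiewicz Ł3 and Bochvar's internal three-valued logic treat I differently under the binary connectives.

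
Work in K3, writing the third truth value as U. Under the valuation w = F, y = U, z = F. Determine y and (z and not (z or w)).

z or w = F or F = F
not (z or w) = not F = T
z and not (z or w) = F and T = F
y and (z and not (z or w)) = U and F = F

F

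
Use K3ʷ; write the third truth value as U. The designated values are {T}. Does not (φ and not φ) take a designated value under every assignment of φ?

Countermodel: φ=U gives U, which is not designated.

No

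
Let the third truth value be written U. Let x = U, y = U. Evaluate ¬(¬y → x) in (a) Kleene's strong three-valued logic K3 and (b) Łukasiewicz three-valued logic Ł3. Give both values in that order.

In Kleene's strong three-valued logic K3: ¬y = ¬U = U
¬y → x = U → U = U
¬(¬y → x) = ¬U = U
In Łukasiewicz three-valued logic Ł3: ¬y = ¬U = U
¬y → x = U → U = ⊤
¬(¬y → x) = ¬⊤ = ⊥
They differ because Kleene's strong three-valued logic K3 and Łukasiewicz three-valued logic Ł3 treat U differently under implication.

U; ⊥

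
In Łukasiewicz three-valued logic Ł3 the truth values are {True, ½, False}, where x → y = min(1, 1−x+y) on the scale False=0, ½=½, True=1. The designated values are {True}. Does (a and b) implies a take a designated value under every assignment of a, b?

Every assignment of a, b over {True, ½, False} gives a value in {True}.
In particular, with a=½, b=½: (a and b) implies a = True.

Yes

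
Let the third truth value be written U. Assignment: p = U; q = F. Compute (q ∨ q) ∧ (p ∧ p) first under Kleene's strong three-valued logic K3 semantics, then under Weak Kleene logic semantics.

F; U

In Kleene's strong three-valued logic K3: q ∨ q = F ∨ F = F
p ∧ p = U ∧ U = U
(q ∨ q) ∧ (p ∧ p) = F ∧ U = F
In Weak Kleene logic: q ∨ q = F ∨ F = F
p ∧ p = U ∧ U = U
(q ∨ q) ∧ (p ∧ p) = F ∧ U = U
They differ because Kleene's strong three-valued logic K3 and Weak Kleene logic treat U differently under the binary connectives.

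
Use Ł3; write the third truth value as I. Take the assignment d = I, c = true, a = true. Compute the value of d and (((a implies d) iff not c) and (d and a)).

I

a implies d = true implies I = I  [min(1, 1−1+½)]
not c = not true = false
(a implies d) iff not c = I iff false = I
d and a = I and true = I
((a implies d) iff not c) and (d and a) = I and I = I
d and (((a implies d) iff not c) and (d and a)) = I and I = I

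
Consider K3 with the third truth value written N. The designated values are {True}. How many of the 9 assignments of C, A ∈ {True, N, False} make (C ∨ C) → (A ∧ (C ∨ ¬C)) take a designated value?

Designated under: (C=True, A=True); (C=False, A=True); (C=False, A=N); (C=False, A=False).

4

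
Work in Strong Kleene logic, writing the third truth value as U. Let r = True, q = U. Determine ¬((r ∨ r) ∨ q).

False

r ∨ r = True ∨ True = True
(r ∨ r) ∨ q = True ∨ U = True
¬((r ∨ r) ∨ q) = ¬True = False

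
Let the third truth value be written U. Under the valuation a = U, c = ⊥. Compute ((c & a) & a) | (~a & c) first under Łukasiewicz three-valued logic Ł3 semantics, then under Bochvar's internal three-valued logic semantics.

⊥; U

In Łukasiewicz three-valued logic Ł3: c & a = ⊥ & U = ⊥
(c & a) & a = ⊥ & U = ⊥
~a = ~U = U
~a & c = U & ⊥ = ⊥
((c & a) & a) | (~a & c) = ⊥ | ⊥ = ⊥
In Bochvar's internal three-valued logic: c & a = ⊥ & U = U
(c & a) & a = U & U = U
~a = ~U = U
~a & c = U & ⊥ = U
((c & a) & a) | (~a & c) = U | U = U
They differ because Łukasiewicz three-valued logic Ł3 and Bochvar's internal three-valued logic treat U differently under the binary connectives.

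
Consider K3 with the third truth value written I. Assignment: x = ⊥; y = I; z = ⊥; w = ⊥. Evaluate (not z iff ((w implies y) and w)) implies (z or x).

not z = not ⊥ = ⊤
w implies y = ⊥ implies I = ⊤
(w implies y) and w = ⊤ and ⊥ = ⊥
not z iff ((w implies y) and w) = ⊤ iff ⊥ = ⊥
z or x = ⊥ or ⊥ = ⊥
(not z iff ((w implies y) and w)) implies (z or x) = ⊥ implies ⊥ = ⊤

⊤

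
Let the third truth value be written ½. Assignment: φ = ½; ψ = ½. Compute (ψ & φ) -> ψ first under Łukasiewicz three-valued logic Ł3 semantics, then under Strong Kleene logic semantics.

In Łukasiewicz three-valued logic Ł3: ψ & φ = ½ & ½ = ½
(ψ & φ) -> ψ = ½ -> ½ = true
In Strong Kleene logic: ψ & φ = ½ & ½ = ½
(ψ & φ) -> ψ = ½ -> ½ = ½  [~½ | ½]
They differ because Łukasiewicz three-valued logic Ł3 and Strong Kleene logic treat ½ differently under implication.

true; ½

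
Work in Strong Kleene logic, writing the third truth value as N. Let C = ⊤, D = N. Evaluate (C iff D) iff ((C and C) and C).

C iff D = ⊤ iff N = N
C and C = ⊤ and ⊤ = ⊤
(C and C) and C = ⊤ and ⊤ = ⊤
(C iff D) iff ((C and C) and C) = N iff ⊤ = N

N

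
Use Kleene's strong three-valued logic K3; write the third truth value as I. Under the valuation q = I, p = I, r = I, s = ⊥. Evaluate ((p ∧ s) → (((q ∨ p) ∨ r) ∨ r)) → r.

I

p ∧ s = I ∧ ⊥ = ⊥
q ∨ p = I ∨ I = I
(q ∨ p) ∨ r = I ∨ I = I
((q ∨ p) ∨ r) ∨ r = I ∨ I = I
(p ∧ s) → (((q ∨ p) ∨ r) ∨ r) = ⊥ → I = ⊤  [¬⊥ ∨ I]
((p ∧ s) → (((q ∨ p) ∨ r) ∨ r)) → r = ⊤ → I = I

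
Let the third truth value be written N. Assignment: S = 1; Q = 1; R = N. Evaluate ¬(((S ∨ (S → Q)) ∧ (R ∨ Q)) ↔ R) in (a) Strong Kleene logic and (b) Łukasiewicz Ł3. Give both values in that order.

In Strong Kleene logic: S → Q = 1 → 1 = 1
S ∨ (S → Q) = 1 ∨ 1 = 1
R ∨ Q = N ∨ 1 = 1
(S ∨ (S → Q)) ∧ (R ∨ Q) = 1 ∧ 1 = 1
((S ∨ (S → Q)) ∧ (R ∨ Q)) ↔ R = 1 ↔ N = N
¬(((S ∨ (S → Q)) ∧ (R ∨ Q)) ↔ R) = ¬N = N
In Łukasiewicz Ł3: S → Q = 1 → 1 = 1
S ∨ (S → Q) = 1 ∨ 1 = 1
R ∨ Q = N ∨ 1 = 1
(S ∨ (S → Q)) ∧ (R ∨ Q) = 1 ∧ 1 = 1
((S ∨ (S → Q)) ∧ (R ∨ Q)) ↔ R = 1 ↔ N = N
¬(((S ∨ (S → Q)) ∧ (R ∨ Q)) ↔ R) = ¬N = N

N; N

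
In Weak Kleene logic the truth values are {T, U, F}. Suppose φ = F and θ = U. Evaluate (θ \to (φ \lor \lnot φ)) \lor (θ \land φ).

U

\lnot φ = \lnot F = T
φ \lor \lnot φ = F \lor T = T
θ \to (φ \lor \lnot φ) = U \to T = U  [any arg is the third value ⇒ result is the third value]
θ \land φ = U \land F = U
(θ \to (φ \lor \lnot φ)) \lor (θ \land φ) = U \lor U = U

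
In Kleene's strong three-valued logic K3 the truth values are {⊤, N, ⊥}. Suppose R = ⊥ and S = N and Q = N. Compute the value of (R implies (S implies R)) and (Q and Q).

S implies R = N implies ⊥ = N
R implies (S implies R) = ⊥ implies N = ⊤
Q and Q = N and N = N
(R implies (S implies R)) and (Q and Q) = ⊤ and N = N

N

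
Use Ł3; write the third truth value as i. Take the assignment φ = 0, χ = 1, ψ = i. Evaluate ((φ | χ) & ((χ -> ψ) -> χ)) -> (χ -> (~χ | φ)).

0

φ | χ = 0 | 1 = 1
χ -> ψ = 1 -> i = i
(χ -> ψ) -> χ = i -> 1 = 1
(φ | χ) & ((χ -> ψ) -> χ) = 1 & 1 = 1
~χ = ~1 = 0
~χ | φ = 0 | 0 = 0
χ -> (~χ | φ) = 1 -> 0 = 0
((φ | χ) & ((χ -> ψ) -> χ)) -> (χ -> (~χ | φ)) = 1 -> 0 = 0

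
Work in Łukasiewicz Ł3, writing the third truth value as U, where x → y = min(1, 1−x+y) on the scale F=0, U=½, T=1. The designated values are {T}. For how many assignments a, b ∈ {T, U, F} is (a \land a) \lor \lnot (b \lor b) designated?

5

Of the 9 assignments, 5 give a value in {T}.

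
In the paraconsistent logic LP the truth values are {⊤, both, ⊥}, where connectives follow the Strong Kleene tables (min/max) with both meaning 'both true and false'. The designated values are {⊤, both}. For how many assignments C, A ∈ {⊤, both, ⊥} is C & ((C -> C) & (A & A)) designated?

4

Designated under: (C=⊤, A=⊤); (C=⊤, A=both); (C=both, A=⊤); (C=both, A=both).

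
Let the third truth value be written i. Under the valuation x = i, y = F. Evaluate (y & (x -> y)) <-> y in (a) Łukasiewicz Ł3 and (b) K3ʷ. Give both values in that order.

In Łukasiewicz Ł3: x -> y = i -> F = i  [min(1, 1−½+0)]
y & (x -> y) = F & i = F
(y & (x -> y)) <-> y = F <-> F = T
In K3ʷ: x -> y = i -> F = i
y & (x -> y) = F & i = i
(y & (x -> y)) <-> y = i <-> F = i
They differ because Łukasiewicz Ł3 and K3ʷ treat i differently under the binary connectives.

T; i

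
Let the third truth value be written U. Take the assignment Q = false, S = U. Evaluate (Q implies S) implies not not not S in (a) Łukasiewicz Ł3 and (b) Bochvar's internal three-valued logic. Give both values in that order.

U; U

In Łukasiewicz Ł3: Q implies S = false implies U = true
not S = not U = U
not not S = not U = U
not not not S = not U = U
(Q implies S) implies not not not S = true implies U = U
In Bochvar's internal three-valued logic: Q implies S = false implies U = U  [any arg is the third value ⇒ result is the third value]
not S = not U = U
not not S = not U = U
not not not S = not U = U
(Q implies S) implies not not not S = U implies U = U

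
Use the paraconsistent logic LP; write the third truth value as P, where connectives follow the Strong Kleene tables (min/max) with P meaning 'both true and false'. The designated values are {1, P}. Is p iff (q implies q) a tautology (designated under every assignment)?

No

Countermodel: p=0, q=1 gives 0, which is not designated.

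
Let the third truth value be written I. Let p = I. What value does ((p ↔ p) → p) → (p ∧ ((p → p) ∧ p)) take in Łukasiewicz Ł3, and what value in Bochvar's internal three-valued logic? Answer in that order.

T; I

In Łukasiewicz Ł3: p ↔ p = I ↔ I = T
(p ↔ p) → p = T → I = I
p → p = I → I = T
(p → p) ∧ p = T ∧ I = I
p ∧ ((p → p) ∧ p) = I ∧ I = I
((p ↔ p) → p) → (p ∧ ((p → p) ∧ p)) = I → I = T
In Bochvar's internal three-valued logic: p ↔ p = I ↔ I = I
(p ↔ p) → p = I → I = I  [any arg is the third value ⇒ result is the third value]
p → p = I → I = I
(p → p) ∧ p = I ∧ I = I
p ∧ ((p → p) ∧ p) = I ∧ I = I
((p ↔ p) → p) → (p ∧ ((p → p) ∧ p)) = I → I = I
They differ because Łukasiewicz Ł3 and Bochvar's internal three-valued logic treat I differently under the binary connectives.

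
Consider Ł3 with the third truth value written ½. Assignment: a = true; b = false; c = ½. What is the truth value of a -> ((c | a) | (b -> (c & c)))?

true

c | a = ½ | true = true
c & c = ½ & ½ = ½
b -> (c & c) = false -> ½ = true
(c | a) | (b -> (c & c)) = true | true = true
a -> ((c | a) | (b -> (c & c))) = true -> true = true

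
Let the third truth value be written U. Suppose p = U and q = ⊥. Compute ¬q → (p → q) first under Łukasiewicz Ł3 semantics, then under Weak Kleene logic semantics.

U; U

In Łukasiewicz Ł3: ¬q = ¬⊥ = ⊤
p → q = U → ⊥ = U  [min(1, 1−½+0)]
¬q → (p → q) = ⊤ → U = U
In Weak Kleene logic: ¬q = ¬⊥ = ⊤
p → q = U → ⊥ = U
¬q → (p → q) = ⊤ → U = U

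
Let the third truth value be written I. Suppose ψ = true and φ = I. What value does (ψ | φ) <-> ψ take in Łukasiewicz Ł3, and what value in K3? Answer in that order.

true; true

In Łukasiewicz Ł3: ψ | φ = true | I = true
(ψ | φ) <-> ψ = true <-> true = true
In K3: ψ | φ = true | I = true
(ψ | φ) <-> ψ = true <-> true = true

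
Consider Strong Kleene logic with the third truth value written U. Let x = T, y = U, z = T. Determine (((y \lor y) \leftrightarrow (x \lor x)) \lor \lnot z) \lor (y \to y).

U

y \lor y = U \lor U = U
x \lor x = T \lor T = T
(y \lor y) \leftrightarrow (x \lor x) = U \leftrightarrow T = U
\lnot z = \lnot T = F
((y \lor y) \leftrightarrow (x \lor x)) \lor \lnot z = U \lor F = U
y \to y = U \to U = U
(((y \lor y) \leftrightarrow (x \lor x)) \lor \lnot z) \lor (y \to y) = U \lor U = U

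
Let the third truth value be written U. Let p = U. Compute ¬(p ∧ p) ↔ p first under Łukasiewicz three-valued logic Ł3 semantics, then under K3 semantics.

1; U

In Łukasiewicz three-valued logic Ł3: p ∧ p = U ∧ U = U
¬(p ∧ p) = ¬U = U
¬(p ∧ p) ↔ p = U ↔ U = 1
In K3: p ∧ p = U ∧ U = U
¬(p ∧ p) = ¬U = U
¬(p ∧ p) ↔ p = U ↔ U = U
They differ because Łukasiewicz three-valued logic Ł3 and K3 treat U differently under implication.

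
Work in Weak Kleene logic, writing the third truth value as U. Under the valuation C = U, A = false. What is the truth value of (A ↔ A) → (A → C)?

U

A ↔ A = false ↔ false = true
A → C = false → U = U  [any arg is the third value ⇒ result is the third value]
(A ↔ A) → (A → C) = true → U = U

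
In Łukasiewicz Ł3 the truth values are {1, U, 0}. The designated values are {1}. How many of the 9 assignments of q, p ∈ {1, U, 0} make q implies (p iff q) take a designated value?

7

Of the 9 assignments, 7 give a value in {1}.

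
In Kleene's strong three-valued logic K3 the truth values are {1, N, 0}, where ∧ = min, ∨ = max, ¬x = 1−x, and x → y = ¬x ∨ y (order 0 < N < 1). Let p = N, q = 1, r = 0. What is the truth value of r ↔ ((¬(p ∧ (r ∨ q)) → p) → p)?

N

r ∨ q = 0 ∨ 1 = 1
p ∧ (r ∨ q) = N ∧ 1 = N
¬(p ∧ (r ∨ q)) = ¬N = N
¬(p ∧ (r ∨ q)) → p = N → N = N  [¬N ∨ N]
(¬(p ∧ (r ∨ q)) → p) → p = N → N = N
r ↔ ((¬(p ∧ (r ∨ q)) → p) → p) = 0 ↔ N = N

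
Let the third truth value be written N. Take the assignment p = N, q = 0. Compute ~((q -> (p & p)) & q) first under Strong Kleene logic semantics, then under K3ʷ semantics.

In Strong Kleene logic: p & p = N & N = N
q -> (p & p) = 0 -> N = 1  [~0 | N]
(q -> (p & p)) & q = 1 & 0 = 0
~((q -> (p & p)) & q) = ~0 = 1
In K3ʷ: p & p = N & N = N
q -> (p & p) = 0 -> N = N  [any arg is the third value ⇒ result is the third value]
(q -> (p & p)) & q = N & 0 = N
~((q -> (p & p)) & q) = ~N = N
They differ because Strong Kleene logic and K3ʷ treat N differently under the binary connectives.

1; N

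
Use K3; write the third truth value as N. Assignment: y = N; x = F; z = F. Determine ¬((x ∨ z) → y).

x ∨ z = F ∨ F = F
(x ∨ z) → y = F → N = T
¬((x ∨ z) → y) = ¬T = F

F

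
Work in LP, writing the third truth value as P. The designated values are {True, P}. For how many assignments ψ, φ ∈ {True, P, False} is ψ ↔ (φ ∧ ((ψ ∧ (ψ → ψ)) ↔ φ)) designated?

8

Of the 9 assignments, 8 give a value in {True, P}.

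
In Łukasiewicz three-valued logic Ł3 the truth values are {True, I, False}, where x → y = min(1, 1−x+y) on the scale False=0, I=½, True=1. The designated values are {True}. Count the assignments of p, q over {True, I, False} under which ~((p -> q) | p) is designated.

0

Of the 9 assignments, 0 give a value in {True}.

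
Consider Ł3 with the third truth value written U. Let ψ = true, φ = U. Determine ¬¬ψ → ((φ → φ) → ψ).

¬ψ = ¬true = false
¬¬ψ = ¬false = true
φ → φ = U → U = true
(φ → φ) → ψ = true → true = true
¬¬ψ → ((φ → φ) → ψ) = true → true = true

true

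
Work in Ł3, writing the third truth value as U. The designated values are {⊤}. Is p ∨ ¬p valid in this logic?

No

Countermodel: p=U gives U, which is not designated.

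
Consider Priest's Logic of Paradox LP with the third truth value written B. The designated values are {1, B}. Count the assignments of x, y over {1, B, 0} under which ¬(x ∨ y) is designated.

Designated under: (x=B, y=B); (x=B, y=0); (x=0, y=B); (x=0, y=0).

4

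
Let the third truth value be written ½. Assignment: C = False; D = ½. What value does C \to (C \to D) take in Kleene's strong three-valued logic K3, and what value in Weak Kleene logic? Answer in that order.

In Kleene's strong three-valued logic K3: C \to D = False \to ½ = True
C \to (C \to D) = False \to True = True
In Weak Kleene logic: C \to D = False \to ½ = ½  [any arg is the third value ⇒ result is the third value]
C \to (C \to D) = False \to ½ = ½
They differ because Kleene's strong three-valued logic K3 and Weak Kleene logic treat ½ differently under the binary connectives.

True; ½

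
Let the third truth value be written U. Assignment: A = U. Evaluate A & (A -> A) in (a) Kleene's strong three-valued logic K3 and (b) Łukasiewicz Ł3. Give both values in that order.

U; U

In Kleene's strong three-valued logic K3: A -> A = U -> U = U
A & (A -> A) = U & U = U
In Łukasiewicz Ł3: A -> A = U -> U = 1  [min(1, 1−½+½)]
A & (A -> A) = U & 1 = U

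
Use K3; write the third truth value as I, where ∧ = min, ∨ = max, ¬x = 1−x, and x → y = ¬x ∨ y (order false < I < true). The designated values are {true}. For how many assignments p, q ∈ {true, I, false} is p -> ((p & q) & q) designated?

4

Designated under: (p=true, q=true); (p=false, q=true); (p=false, q=I); (p=false, q=false).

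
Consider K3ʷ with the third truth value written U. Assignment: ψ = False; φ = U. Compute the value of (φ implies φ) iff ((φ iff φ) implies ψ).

U

φ implies φ = U implies U = U
φ iff φ = U iff U = U
(φ iff φ) implies ψ = U implies False = U
(φ implies φ) iff ((φ iff φ) implies ψ) = U iff U = U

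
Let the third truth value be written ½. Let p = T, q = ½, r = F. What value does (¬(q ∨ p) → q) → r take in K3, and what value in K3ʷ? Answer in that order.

In K3: q ∨ p = ½ ∨ T = T
¬(q ∨ p) = ¬T = F
¬(q ∨ p) → q = F → ½ = T  [¬F ∨ ½]
(¬(q ∨ p) → q) → r = T → F = F
In K3ʷ: q ∨ p = ½ ∨ T = ½
¬(q ∨ p) = ¬½ = ½
¬(q ∨ p) → q = ½ → ½ = ½  [any arg is the third value ⇒ result is the third value]
(¬(q ∨ p) → q) → r = ½ → F = ½
They differ because K3 and K3ʷ treat ½ differently under the binary connectives.

F; ½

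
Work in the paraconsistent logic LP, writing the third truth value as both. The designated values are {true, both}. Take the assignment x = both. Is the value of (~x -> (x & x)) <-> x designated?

~x = ~both = both
x & x = both & both = both
~x -> (x & x) = both -> both = both
(~x -> (x & x)) <-> x = both <-> both = both
both ∈ {true, both}.

Yes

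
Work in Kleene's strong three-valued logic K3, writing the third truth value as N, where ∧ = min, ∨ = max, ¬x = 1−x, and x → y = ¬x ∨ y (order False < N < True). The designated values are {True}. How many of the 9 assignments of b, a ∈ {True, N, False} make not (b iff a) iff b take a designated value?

Designated under: (b=True, a=False); (b=False, a=False).

2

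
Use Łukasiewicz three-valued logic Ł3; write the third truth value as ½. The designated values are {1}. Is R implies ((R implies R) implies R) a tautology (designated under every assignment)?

Every assignment of R over {1, ½, 0} gives a value in {1}.
In particular, with R=½: R implies ((R implies R) implies R) = 1.

Yes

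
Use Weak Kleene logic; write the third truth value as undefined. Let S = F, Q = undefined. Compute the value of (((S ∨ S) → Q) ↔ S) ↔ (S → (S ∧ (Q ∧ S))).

undefined

S ∨ S = F ∨ F = F
(S ∨ S) → Q = F → undefined = undefined  [any arg is the third value ⇒ result is the third value]
((S ∨ S) → Q) ↔ S = undefined ↔ F = undefined
Q ∧ S = undefined ∧ F = undefined
S ∧ (Q ∧ S) = F ∧ undefined = undefined
S → (S ∧ (Q ∧ S)) = F → undefined = undefined
(((S ∨ S) → Q) ↔ S) ↔ (S → (S ∧ (Q ∧ S))) = undefined ↔ undefined = undefined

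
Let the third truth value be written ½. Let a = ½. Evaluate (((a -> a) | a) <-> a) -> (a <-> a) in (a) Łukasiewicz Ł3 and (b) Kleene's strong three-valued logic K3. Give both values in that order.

1; ½

In Łukasiewicz Ł3: a -> a = ½ -> ½ = 1  [min(1, 1−½+½)]
(a -> a) | a = 1 | ½ = 1
((a -> a) | a) <-> a = 1 <-> ½ = ½
a <-> a = ½ <-> ½ = 1
(((a -> a) | a) <-> a) -> (a <-> a) = ½ -> 1 = 1
In Kleene's strong three-valued logic K3: a -> a = ½ -> ½ = ½
(a -> a) | a = ½ | ½ = ½
((a -> a) | a) <-> a = ½ <-> ½ = ½
a <-> a = ½ <-> ½ = ½
(((a -> a) | a) <-> a) -> (a <-> a) = ½ -> ½ = ½
They differ because Łukasiewicz Ł3 and Kleene's strong three-valued logic K3 treat ½ differently under implication.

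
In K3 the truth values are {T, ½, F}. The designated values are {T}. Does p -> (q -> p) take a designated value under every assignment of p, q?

Countermodel: p=½, q=T gives ½, which is not designated.

No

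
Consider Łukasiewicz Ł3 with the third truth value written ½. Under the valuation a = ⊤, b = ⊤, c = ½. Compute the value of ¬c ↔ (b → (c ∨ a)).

½

¬c = ¬½ = ½
c ∨ a = ½ ∨ ⊤ = ⊤
b → (c ∨ a) = ⊤ → ⊤ = ⊤
¬c ↔ (b → (c ∨ a)) = ½ ↔ ⊤ = ½  [1 − |½−1|]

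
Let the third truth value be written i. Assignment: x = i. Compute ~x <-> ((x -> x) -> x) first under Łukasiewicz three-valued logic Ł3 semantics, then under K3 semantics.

In Łukasiewicz three-valued logic Ł3: ~x = ~i = i
x -> x = i -> i = 1  [min(1, 1−½+½)]
(x -> x) -> x = 1 -> i = i
~x <-> ((x -> x) -> x) = i <-> i = 1
In K3: ~x = ~i = i
x -> x = i -> i = i  [~i | i]
(x -> x) -> x = i -> i = i
~x <-> ((x -> x) -> x) = i <-> i = i
They differ because Łukasiewicz three-valued logic Ł3 and K3 treat i differently under implication.

1; i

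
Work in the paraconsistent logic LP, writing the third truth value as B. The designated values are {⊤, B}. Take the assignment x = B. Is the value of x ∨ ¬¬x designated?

Yes

¬x = ¬B = B
¬¬x = ¬B = B
x ∨ ¬¬x = B ∨ B = B
B ∈ {⊤, B}.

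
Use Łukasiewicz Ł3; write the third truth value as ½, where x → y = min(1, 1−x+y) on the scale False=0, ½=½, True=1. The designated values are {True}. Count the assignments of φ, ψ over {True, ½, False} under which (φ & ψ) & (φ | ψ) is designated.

Designated under: (φ=True, ψ=True).

1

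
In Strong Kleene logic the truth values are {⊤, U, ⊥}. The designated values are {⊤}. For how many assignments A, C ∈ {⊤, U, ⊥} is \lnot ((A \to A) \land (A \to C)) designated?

1

Designated under: (A=⊤, C=⊥).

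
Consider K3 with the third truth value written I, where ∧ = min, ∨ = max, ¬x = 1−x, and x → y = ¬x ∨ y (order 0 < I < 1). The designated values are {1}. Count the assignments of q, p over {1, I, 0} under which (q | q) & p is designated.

Designated under: (q=1, p=1).

1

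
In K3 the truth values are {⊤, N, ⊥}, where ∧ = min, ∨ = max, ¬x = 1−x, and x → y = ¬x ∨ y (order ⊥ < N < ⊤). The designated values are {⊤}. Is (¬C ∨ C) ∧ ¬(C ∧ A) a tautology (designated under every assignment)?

No

Countermodel: C=⊤, A=⊤ gives ⊥, which is not designated.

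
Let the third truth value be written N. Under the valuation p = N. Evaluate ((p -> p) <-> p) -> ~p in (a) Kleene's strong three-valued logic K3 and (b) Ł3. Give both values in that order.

N; True

In Kleene's strong three-valued logic K3: p -> p = N -> N = N  [~N | N]
(p -> p) <-> p = N <-> N = N
~p = ~N = N
((p -> p) <-> p) -> ~p = N -> N = N
In Ł3: p -> p = N -> N = True  [min(1, 1−½+½)]
(p -> p) <-> p = True <-> N = N
~p = ~N = N
((p -> p) <-> p) -> ~p = N -> N = True
They differ because Kleene's strong three-valued logic K3 and Ł3 treat N differently under implication.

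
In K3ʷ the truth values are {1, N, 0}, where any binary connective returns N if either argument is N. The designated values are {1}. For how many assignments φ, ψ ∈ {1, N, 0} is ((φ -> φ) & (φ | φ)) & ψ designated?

Designated under: (φ=1, ψ=1).

1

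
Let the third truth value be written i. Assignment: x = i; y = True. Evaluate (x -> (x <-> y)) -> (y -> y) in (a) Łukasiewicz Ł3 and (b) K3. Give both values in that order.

True; True

In Łukasiewicz Ł3: x <-> y = i <-> True = i  [1 − |½−1|]
x -> (x <-> y) = i -> i = True
y -> y = True -> True = True
(x -> (x <-> y)) -> (y -> y) = True -> True = True
In K3: x <-> y = i <-> True = i
x -> (x <-> y) = i -> i = i  [~i | i]
y -> y = True -> True = True
(x -> (x <-> y)) -> (y -> y) = i -> True = True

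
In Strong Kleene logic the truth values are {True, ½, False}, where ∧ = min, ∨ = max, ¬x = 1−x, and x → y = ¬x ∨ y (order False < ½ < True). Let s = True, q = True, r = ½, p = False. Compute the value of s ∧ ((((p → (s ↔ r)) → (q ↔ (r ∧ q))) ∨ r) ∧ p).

s ↔ r = True ↔ ½ = ½
p → (s ↔ r) = False → ½ = True  [¬False ∨ ½]
r ∧ q = ½ ∧ True = ½
q ↔ (r ∧ q) = True ↔ ½ = ½
(p → (s ↔ r)) → (q ↔ (r ∧ q)) = True → ½ = ½
((p → (s ↔ r)) → (q ↔ (r ∧ q))) ∨ r = ½ ∨ ½ = ½
(((p → (s ↔ r)) → (q ↔ (r ∧ q))) ∨ r) ∧ p = ½ ∧ False = False
s ∧ ((((p → (s ↔ r)) → (q ↔ (r ∧ q))) ∨ r) ∧ p) = True ∧ False = False

False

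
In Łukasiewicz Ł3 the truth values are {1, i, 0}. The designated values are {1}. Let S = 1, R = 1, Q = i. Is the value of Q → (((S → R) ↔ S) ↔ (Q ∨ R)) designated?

S → R = 1 → 1 = 1
(S → R) ↔ S = 1 ↔ 1 = 1
Q ∨ R = i ∨ 1 = 1
((S → R) ↔ S) ↔ (Q ∨ R) = 1 ↔ 1 = 1
Q → (((S → R) ↔ S) ↔ (Q ∨ R)) = i → 1 = 1
1 ∈ {1}.

Yes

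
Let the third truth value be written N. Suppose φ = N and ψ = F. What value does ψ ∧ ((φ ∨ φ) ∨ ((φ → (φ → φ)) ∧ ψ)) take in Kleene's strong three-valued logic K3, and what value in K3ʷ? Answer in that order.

In Kleene's strong three-valued logic K3: φ ∨ φ = N ∨ N = N
φ → φ = N → N = N  [¬N ∨ N]
φ → (φ → φ) = N → N = N
(φ → (φ → φ)) ∧ ψ = N ∧ F = F
(φ ∨ φ) ∨ ((φ → (φ → φ)) ∧ ψ) = N ∨ F = N
ψ ∧ ((φ ∨ φ) ∨ ((φ → (φ → φ)) ∧ ψ)) = F ∧ N = F
In K3ʷ: φ ∨ φ = N ∨ N = N
φ → φ = N → N = N  [any arg is the third value ⇒ result is the third value]
φ → (φ → φ) = N → N = N
(φ → (φ → φ)) ∧ ψ = N ∧ F = N
(φ ∨ φ) ∨ ((φ → (φ → φ)) ∧ ψ) = N ∨ N = N
ψ ∧ ((φ ∨ φ) ∨ ((φ → (φ → φ)) ∧ ψ)) = F ∧ N = N
They differ because Kleene's strong three-valued logic K3 and K3ʷ treat N differently under the binary connectives.

F; N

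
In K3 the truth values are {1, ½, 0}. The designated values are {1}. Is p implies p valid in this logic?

No

Countermodel: p=½ gives ½, which is not designated.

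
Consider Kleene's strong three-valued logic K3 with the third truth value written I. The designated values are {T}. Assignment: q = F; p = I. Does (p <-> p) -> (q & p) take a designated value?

p <-> p = I <-> I = I
q & p = F & I = F
(p <-> p) -> (q & p) = I -> F = I  [~I | F]
I ∉ {T}.

No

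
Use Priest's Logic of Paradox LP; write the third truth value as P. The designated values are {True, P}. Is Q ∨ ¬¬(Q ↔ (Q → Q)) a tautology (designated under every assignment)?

Countermodel: Q=False gives False, which is not designated.

No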